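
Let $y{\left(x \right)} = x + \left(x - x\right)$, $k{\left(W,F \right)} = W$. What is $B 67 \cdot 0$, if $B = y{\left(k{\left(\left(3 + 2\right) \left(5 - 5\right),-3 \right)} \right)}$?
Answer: $0$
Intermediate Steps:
$y{\left(x \right)} = x$ ($y{\left(x \right)} = x + 0 = x$)
$B = 0$ ($B = \left(3 + 2\right) \left(5 - 5\right) = 5 \cdot 0 = 0$)
$B 67 \cdot 0 = 0 \cdot 67 \cdot 0 = 0 \cdot 0 = 0$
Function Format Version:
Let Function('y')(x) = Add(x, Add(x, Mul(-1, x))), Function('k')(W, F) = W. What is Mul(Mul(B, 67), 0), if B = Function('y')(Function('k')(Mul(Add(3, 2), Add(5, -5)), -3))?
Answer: 0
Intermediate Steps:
Function('y')(x) = x (Function('y')(x) = Add(x, 0) = x)
B = 0 (B = Mul(Add(3, 2), Add(5, -5)) = Mul(5, 0) = 0)
Mul(Mul(B, 67), 0) = Mul(Mul(0, 67), 0) = Mul(0, 0) = 0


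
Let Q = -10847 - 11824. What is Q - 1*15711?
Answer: -38382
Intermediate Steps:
Q = -22671
Q - 1*15711 = -22671 - 1*15711 = -22671 - 15711 = -38382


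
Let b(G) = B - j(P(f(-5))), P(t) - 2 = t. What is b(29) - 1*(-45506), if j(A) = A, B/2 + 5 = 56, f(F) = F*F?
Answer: 45581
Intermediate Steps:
f(F) = F**2
B = 102 (B = -10 + 2*56 = -10 + 112 = 102)
P(t) = 2 + t
b(G) = 75 (b(G) = 102 - (2 + (-5)**2) = 102 - (2 + 25) = 102 - 1*27 = 102 - 27 = 75)
b(29) - 1*(-45506) = 75 - 1*(-45506) = 75 + 45506 = 45581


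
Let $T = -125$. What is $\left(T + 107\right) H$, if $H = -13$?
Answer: $234$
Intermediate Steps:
$\left(T + 107\right) H = \left(-125 + 107\right) \left(-13\right) = \left(-18\right) \left(-13\right) = 234$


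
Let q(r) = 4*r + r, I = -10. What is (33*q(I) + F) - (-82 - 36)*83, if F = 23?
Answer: 8167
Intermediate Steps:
q(r) = 5*r
(33*q(I) + F) - (-82 - 36)*83 = (33*(5*(-10)) + 23) - (-82 - 36)*83 = (33*(-50) + 23) - (-118)*83 = (-1650 + 23) - 1*(-9794) = -1627 + 9794 = 8167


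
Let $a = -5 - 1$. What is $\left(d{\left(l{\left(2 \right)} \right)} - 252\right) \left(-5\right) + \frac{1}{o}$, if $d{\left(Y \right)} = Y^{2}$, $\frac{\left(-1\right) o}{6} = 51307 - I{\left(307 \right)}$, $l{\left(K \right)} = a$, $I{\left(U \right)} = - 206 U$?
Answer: $\frac{742277519}{687294} \approx 1080.0$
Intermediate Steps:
$a = -6$
$l{\left(K \right)} = -6$
$o = -687294$ ($o = - 6 \left(51307 - \left(-206\right) 307\right) = - 6 \left(51307 - -63242\right) = - 6 \left(51307 + 63242\right) = \left(-6\right) 114549 = -687294$)
$\left(d{\left(l{\left(2 \right)} \right)} - 252\right) \left(-5\right) + \frac{1}{o} = \left(\left(-6\right)^{2} - 252\right) \left(-5\right) + \frac{1}{-687294} = \left(36 - 252\right) \left(-5\right) - \frac{1}{687294} = \left(-216\right) \left(-5\right) - \frac{1}{687294} = 1080 - \frac{1}{687294} = \frac{742277519}{687294}$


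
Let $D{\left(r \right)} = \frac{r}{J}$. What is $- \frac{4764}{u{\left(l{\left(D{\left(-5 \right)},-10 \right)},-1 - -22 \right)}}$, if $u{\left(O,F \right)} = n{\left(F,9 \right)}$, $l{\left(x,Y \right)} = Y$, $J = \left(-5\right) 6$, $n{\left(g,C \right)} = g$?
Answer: $- \frac{1588}{7} \approx -226.86$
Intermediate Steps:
$J = -30$
$D{\left(r \right)} = - \frac{r}{30}$ ($D{\left(r \right)} = \frac{r}{-30} = r \left(- \frac{1}{30}\right) = - \frac{r}{30}$)
$u{\left(O,F \right)} = F$
$- \frac{4764}{u{\left(l{\left(D{\left(-5 \right)},-10 \right)},-1 - -22 \right)}} = - \frac{4764}{-1 - -22} = - \frac{4764}{-1 + 22} = - \frac{4764}{21} = \left(-4764\right) \frac{1}{21} = - \frac{1588}{7}$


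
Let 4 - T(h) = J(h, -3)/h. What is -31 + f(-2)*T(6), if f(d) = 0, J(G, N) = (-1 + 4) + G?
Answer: -31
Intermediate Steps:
J(G, N) = 3 + G
T(h) = 4 - (3 + h)/h
-31 + f(-2)*T(6) = -31 + 0*(3 - 3/6) = -31 + 0*(3 - 3*⅙) = -31 + 0*(3 - ½) = -31 + 0*(5/2) = -31 + 0 = -31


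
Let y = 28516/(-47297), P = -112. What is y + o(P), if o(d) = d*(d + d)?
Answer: 1186558620/47297 ≈ 25087.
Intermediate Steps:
o(d) = 2*d² (o(d) = d*(2*d) = 2*d²)
y = -28516/47297 (y = 28516*(-1/47297) = -28516/47297 ≈ -0.60291)
y + o(P) = -28516/47297 + 2*(-112)² = -28516/47297 + 2*12544 = -28516/47297 + 25088 = 1186558620/47297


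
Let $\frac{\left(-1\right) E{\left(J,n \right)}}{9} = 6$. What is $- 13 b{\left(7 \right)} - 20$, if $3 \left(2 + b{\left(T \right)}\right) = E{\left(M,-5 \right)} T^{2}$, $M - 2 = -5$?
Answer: $11472$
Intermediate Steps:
$M = -3$ ($M = 2 - 5 = -3$)
$E{\left(J,n \right)} = -54$ ($E{\left(J,n \right)} = \left(-9\right) 6 = -54$)
$b{\left(T \right)} = -2 - 18 T^{2}$ ($b{\left(T \right)} = -2 + \frac{\left(-54\right) T^{2}}{3} = -2 - 18 T^{2}$)
$- 13 b{\left(7 \right)} - 20 = - 13 \left(-2 - 18 \cdot 7^{2}\right) - 20 = - 13 \left(-2 - 882\right) - 20 = \left(-13\right) \left(-884\right) - 20 = 11492 - 20 = 11472$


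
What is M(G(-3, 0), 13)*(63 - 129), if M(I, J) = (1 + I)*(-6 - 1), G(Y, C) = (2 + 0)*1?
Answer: 1386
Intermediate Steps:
G(Y, C) = 2 (G(Y, C) = 2*1 = 2)
M(I, J) = -7 - 7*I (M(I, J) = (1 + I)*(-7) = -7 - 7*I)
M(G(-3, 0), 13)*(63 - 129) = (-7 - 7*2)*(63 - 129) = (-7 - 14)*(-66) = -21*(-66) = 1386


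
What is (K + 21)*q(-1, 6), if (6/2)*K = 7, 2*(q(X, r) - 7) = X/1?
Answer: 455/3 ≈ 151.67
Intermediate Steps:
q(X, r) = 7 + X/2 (q(X, r) = 7 + (X/1)/2 = 7 + (X*1)/2 = 7 + X/2)
K = 7/3 (K = (1/3)*7 = 7/3 ≈ 2.3333)
(K + 21)*q(-1, 6) = (7/3 + 21)*(7 + (1/2)*(-1)) = 70*(7 - 1/2)/3 = (70/3)*(13/2) = 455/3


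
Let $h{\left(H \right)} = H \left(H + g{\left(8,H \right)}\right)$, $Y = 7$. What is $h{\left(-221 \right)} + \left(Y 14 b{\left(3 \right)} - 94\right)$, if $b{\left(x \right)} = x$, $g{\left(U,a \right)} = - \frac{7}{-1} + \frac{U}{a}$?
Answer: $47502$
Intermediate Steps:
$g{\left(U,a \right)} = 7 + \frac{U}{a}$ ($g{\left(U,a \right)} = \left(-7\right) \left(-1\right) + \frac{U}{a} = 7 + \frac{U}{a}$)
$h{\left(H \right)} = H \left(7 + H + \frac{8}{H}\right)$ ($h{\left(H \right)} = H \left(H + \left(7 + \frac{8}{H}\right)\right) = H \left(7 + H + \frac{8}{H}\right)$)
$h{\left(-221 \right)} + \left(Y 14 b{\left(3 \right)} - 94\right) = \left(8 + \left(-221\right)^{2} + 7 \left(-221\right)\right) - \left(94 - 7 \cdot 14 \cdot 3\right) = \left(8 + 48841 - 1547\right) + \left(7 \cdot 42 - 94\right) = 47302 + \left(294 - 94\right) = 47302 + 200 = 47502$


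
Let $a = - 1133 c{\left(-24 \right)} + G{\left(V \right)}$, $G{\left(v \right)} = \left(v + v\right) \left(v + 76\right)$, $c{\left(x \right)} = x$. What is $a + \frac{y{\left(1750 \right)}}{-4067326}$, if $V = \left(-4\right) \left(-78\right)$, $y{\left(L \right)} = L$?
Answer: $\frac{547673579677}{2033663} \approx 2.693 \cdot 10^{5}$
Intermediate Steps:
$V = 312$
$G{\left(v \right)} = 2 v \left(76 + v\right)$
$a = 269304$ ($a = \left(-1133\right) \left(-24\right) + 2 \cdot 312 \left(76 + 312\right) = 27192 + 2 \cdot 312 \cdot 388 = 27192 + 242112 = 269304$)
$a + \frac{y{\left(1750 \right)}}{-4067326} = 269304 + \frac{1750}{-4067326} = 269304 + 1750 \left(- \frac{1}{4067326}\right) = 269304 - \frac{875}{2033663} = \frac{547673579677}{2033663}$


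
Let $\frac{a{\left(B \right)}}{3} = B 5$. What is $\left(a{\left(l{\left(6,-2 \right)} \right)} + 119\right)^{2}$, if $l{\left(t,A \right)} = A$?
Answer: $7921$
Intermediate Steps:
$a{\left(B \right)} = 15 B$ ($a{\left(B \right)} = 3 B 5 = 3 \cdot 5 B = 15 B$)
$\left(a{\left(l{\left(6,-2 \right)} \right)} + 119\right)^{2} = \left(15 \left(-2\right) + 119\right)^{2} = \left(-30 + 119\right)^{2} = 89^{2} = 7921$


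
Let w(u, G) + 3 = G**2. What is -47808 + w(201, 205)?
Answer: -5786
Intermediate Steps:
w(u, G) = -3 + G**2
-47808 + w(201, 205) = -47808 + (-3 + 205**2) = -47808 + (-3 + 42025) = -47808 + 42022 = -5786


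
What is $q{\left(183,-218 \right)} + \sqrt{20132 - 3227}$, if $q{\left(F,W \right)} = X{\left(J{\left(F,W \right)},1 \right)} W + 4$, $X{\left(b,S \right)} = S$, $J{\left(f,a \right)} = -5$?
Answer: $-214 + 7 \sqrt{345} \approx -83.981$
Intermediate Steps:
$q{\left(F,W \right)} = 4 + W$ ($q{\left(F,W \right)} = 1 W + 4 = W + 4 = 4 + W$)
$q{\left(183,-218 \right)} + \sqrt{20132 - 3227} = \left(4 - 218\right) + \sqrt{20132 - 3227} = -214 + \sqrt{16905} = -214 + 7 \sqrt{345}$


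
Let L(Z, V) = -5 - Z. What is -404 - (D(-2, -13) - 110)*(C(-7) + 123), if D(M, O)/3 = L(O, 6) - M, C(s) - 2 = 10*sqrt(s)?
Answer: 9596 + 800*I*sqrt(7) ≈ 9596.0 + 2116.6*I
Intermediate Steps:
C(s) = 2 + 10*sqrt(s)
D(M, O) = -15 - 3*M - 3*O (D(M, O) = 3*((-5 - O) - M) = 3*(-5 - M - O) = -15 - 3*M - 3*O)
-404 - (D(-2, -13) - 110)*(C(-7) + 123) = -404 - ((-15 - 3*(-2) - 3*(-13)) - 110)*((2 + 10*sqrt(-7)) + 123) = -404 - ((-15 + 6 + 39) - 110)*((2 + 10*(I*sqrt(7))) + 123) = -404 - (30 - 110)*((2 + 10*I*sqrt(7)) + 123) = -404 - (-80)*(125 + 10*I*sqrt(7)) = -404 - (-10000 - 800*I*sqrt(7)) = -404 + (10000 + 800*I*sqrt(7)) = 9596 + 800*I*sqrt(7)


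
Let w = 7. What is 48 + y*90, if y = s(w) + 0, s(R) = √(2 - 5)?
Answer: 48 + 90*I*√3 ≈ 48.0 + 155.88*I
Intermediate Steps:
s(R) = I*√3 (s(R) = √(-3) = I*√3)
y = I*√3 (y = I*√3 + 0 = I*√3 ≈ 1.732*I)
48 + y*90 = 48 + (I*√3)*90 = 48 + 90*I*√3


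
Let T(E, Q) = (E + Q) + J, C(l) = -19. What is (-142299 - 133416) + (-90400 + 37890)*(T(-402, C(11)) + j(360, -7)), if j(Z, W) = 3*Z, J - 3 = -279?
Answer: -20387045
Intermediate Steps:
J = -276 (J = 3 - 279 = -276)
T(E, Q) = -276 + E + Q (T(E, Q) = (E + Q) - 276 = -276 + E + Q)
(-142299 - 133416) + (-90400 + 37890)*(T(-402, C(11)) + j(360, -7)) = (-142299 - 133416) + (-90400 + 37890)*((-276 - 402 - 19) + 3*360) = -275715 - 52510*(-697 + 1080) = -275715 - 52510*383 = -275715 - 20111330 = -20387045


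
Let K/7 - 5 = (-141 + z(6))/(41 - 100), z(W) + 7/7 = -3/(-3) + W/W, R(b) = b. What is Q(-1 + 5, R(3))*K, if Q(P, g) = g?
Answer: 9135/59 ≈ 154.83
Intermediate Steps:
z(W) = 1 (z(W) = -1 + (-3/(-3) + W/W) = -1 + (-3*(-⅓) + 1) = -1 + (1 + 1) = -1 + 2 = 1)
K = 3045/59 (K = 35 + 7*((-141 + 1)/(41 - 100)) = 35 + 7*(-140/(-59)) = 35 + 7*(-140*(-1/59)) = 35 + 7*(140/59) = 35 + 980/59 = 3045/59 ≈ 51.610)
Q(-1 + 5, R(3))*K = 3*(3045/59) = 9135/59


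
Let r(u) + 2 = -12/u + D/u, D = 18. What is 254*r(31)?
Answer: -14224/31 ≈ -458.84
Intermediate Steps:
r(u) = -2 + 6/u (r(u) = -2 + (-12/u + 18/u) = -2 + 6/u)
254*r(31) = 254*(-2 + 6/31) = 254*(-56/31) = -14224/31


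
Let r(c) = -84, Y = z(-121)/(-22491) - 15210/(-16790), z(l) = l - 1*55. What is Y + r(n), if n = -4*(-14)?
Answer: -3137536361/37762389 ≈ -83.086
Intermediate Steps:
z(l) = -55 + l (z(l) = l - 55 = -55 + l)
n = 56
Y = 34504315/37762389 (Y = (-55 - 121)/(-22491) - 15210/(-16790) = -176*(-1/22491) - 15210*(-1/16790) = 176/22491 + 1521/1679 = 34504315/37762389 ≈ 0.91372)
Y + r(n) = 34504315/37762389 - 84 = -3137536361/37762389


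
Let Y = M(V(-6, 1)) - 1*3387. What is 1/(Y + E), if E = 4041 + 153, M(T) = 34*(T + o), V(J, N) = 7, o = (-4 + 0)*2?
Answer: 1/773 ≈ 0.0012937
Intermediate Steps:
o = -8 (o = -4*2 = -8)
M(T) = -272 + 34*T (M(T) = 34*(T - 8) = 34*(-8 + T) = -272 + 34*T)
Y = -3421 (Y = (-272 + 34*7) - 1*3387 = (-272 + 238) - 3387 = -34 - 3387 = -3421)
E = 4194
1/(Y + E) = 1/(-3421 + 4194) = 1/773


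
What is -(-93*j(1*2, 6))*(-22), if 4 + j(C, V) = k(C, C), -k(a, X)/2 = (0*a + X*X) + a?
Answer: 32736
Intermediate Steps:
k(a, X) = -2*a - 2*X² (k(a, X) = -2*((0*a + X*X) + a) = -2*((0 + X²) + a) = -2*(X² + a) = -2*(a + X²) = -2*a - 2*X²)
j(C, V) = -4 - 2*C - 2*C² (j(C, V) = -4 + (-2*C - 2*C²) = -4 - 2*C - 2*C²)
-(-93*j(1*2, 6))*(-22) = -(-93*(-4 - 2*2 - 2*(1*2)²))*(-22) = -(-93*(-4 - 2*2 - 2*2²))*(-22) = -(-93*(-4 - 4 - 2*4))*(-22) = -(-93*(-4 - 4 - 8))*(-22) = -(-93*(-16))*(-22) = -1488*(-22) = -1*(-32736) = 32736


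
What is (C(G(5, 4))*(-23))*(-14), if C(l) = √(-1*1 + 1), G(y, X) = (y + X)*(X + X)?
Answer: 0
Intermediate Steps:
G(y, X) = 2*X*(X + y) (G(y, X) = (X + y)*(2*X) = 2*X*(X + y))
C(l) = 0 (C(l) = √(-1 + 1) = √0 = 0)
(C(G(5, 4))*(-23))*(-14) = (0*(-23))*(-14) = 0*(-14) = 0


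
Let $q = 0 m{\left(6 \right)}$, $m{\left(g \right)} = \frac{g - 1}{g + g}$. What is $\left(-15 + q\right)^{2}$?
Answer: $225$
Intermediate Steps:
$m{\left(g \right)} = \frac{-1 + g}{2 g}$
$q = 0$ ($q = 0 \frac{-1 + 6}{2 \cdot 6} = 0 \cdot \frac{1}{2} \cdot \frac{1}{6} \cdot 5 = 0 \cdot \frac{5}{12} = 0$)
$\left(-15 + q\right)^{2} = \left(-15 + 0\right)^{2} = \left(-15\right)^{2} = 225$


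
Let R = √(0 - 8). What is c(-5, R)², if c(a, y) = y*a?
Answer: -200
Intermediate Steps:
R = 2*I*√2 (R = √(-8) = 2*I*√2 ≈ 2.8284*I)
c(a, y) = a*y
c(-5, R)² = (-10*I*√2)² = -200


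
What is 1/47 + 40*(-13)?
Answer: -24439/47 ≈ -519.98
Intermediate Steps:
1/47 + 40*(-13) = 1/47 - 520 = -24439/47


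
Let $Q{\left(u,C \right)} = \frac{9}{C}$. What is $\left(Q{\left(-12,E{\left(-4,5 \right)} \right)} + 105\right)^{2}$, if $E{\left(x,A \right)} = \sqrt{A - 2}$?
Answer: $11052 + 630 \sqrt{3} \approx 12143.0$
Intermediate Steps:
$E{\left(x,A \right)} = \sqrt{-2 + A}$
$\left(Q{\left(-12,E{\left(-4,5 \right)} \right)} + 105\right)^{2} = \left(\frac{9}{\sqrt{-2 + 5}} + 105\right)^{2} = \left(\frac{9}{\sqrt{3}} + 105\right)^{2} = \left(9 \frac{\sqrt{3}}{3} + 105\right)^{2} = \left(3 \sqrt{3} + 105\right)^{2} = \left(105 + 3 \sqrt{3}\right)^{2}$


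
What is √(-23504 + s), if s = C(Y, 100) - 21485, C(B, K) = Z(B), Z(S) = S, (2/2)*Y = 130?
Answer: I*√44859 ≈ 211.8*I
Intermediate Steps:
Y = 130
C(B, K) = B
s = -21355 (s = 130 - 21485 = -21355)
√(-23504 + s) = √(-23504 - 21355) = √(-44859) = I*√44859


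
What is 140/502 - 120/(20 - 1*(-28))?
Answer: -1115/502 ≈ -2.2211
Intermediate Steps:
140/502 - 120/(20 - 1*(-28)) = 140*(1/502) - 120/(20 + 28) = 70/251 - 120/48 = 70/251 - 120*1/48 = 70/251 - 5/2 = -1115/502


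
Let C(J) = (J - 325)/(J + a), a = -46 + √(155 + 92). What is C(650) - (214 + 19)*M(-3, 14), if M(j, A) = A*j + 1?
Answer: 3482923957/364569 - 325*√247/364569 ≈ 9553.5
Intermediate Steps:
M(j, A) = 1 + A*j
a = -46 + √247 ≈ -30.284
C(J) = (-325 + J)/(-46 + J + √247) (C(J) = (J - 325)/(J + (-46 + √247)) = (-325 + J)/(-46 + J + √247))
C(650) - (214 + 19)*M(-3, 14) = (-325 + 650)/(-46 + 650 + √247) - (214 + 19)*(1 + 14*(-3)) = 325/(604 + √247) - 233*(1 - 42) = 325/(604 + √247) - 233*(-41) = 325/(604 + √247) - 1*(-9553) = 325/(604 + √247) + 9553 = 9553 + 325/(604 + √247)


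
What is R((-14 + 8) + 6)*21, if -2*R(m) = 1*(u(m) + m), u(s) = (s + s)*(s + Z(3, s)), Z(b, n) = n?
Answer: 0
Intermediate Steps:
u(s) = 4*s² (u(s) = (s + s)*(s + s) = (2*s)*(2*s) = 4*s²)
R(m) = -2*m² - m/2 (R(m) = -(4*m² + m)/2 = -(m + 4*m²)/2 = -2*m² - m/2)
R((-14 + 8) + 6)*21 = (((-14 + 8) + 6)*(-1 - 4*((-14 + 8) + 6))/2)*21 = ((-6 + 6)*(-1 - 4*(-6 + 6))/2)*21 = ((½)*0*(-1 - 4*0))*21 = ((½)*0*(-1 + 0))*21 = ((½)*0*(-1))*21 = 0*21 = 0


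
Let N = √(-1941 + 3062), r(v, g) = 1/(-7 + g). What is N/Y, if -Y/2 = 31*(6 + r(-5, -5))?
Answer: -6*√1121/2201 ≈ -0.091271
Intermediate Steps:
N = √1121 ≈ 33.481
Y = -2201/6 (Y = -62*(6 + 1/(-7 - 5)) = -62*(6 + 1/(-12)) = -62*(6 - 1/12) = -62*71/12 = -2*2201/12 = -2201/6 ≈ -366.83)
N/Y = √1121/(-2201/6) = √1121*(-6/2201) = -6*√1121/2201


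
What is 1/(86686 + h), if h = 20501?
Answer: 1/107187 ≈ 9.3295e-6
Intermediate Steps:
1/(86686 + h) = 1/(86686 + 20501) = 1/107187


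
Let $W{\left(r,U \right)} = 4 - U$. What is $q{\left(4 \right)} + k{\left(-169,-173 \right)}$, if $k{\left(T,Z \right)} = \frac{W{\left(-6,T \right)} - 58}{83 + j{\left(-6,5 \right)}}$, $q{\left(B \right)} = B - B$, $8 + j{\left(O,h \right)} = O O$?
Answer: $\frac{115}{111} \approx 1.036$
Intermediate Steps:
$j{\left(O,h \right)} = -8 + O^{2}$ ($j{\left(O,h \right)} = -8 + O O = -8 + O^{2}$)
$q{\left(B \right)} = 0$
$k{\left(T,Z \right)} = - \frac{18}{37} - \frac{T}{111}$ ($k{\left(T,Z \right)} = \frac{\left(4 - T\right) - 58}{83 - \left(8 - \left(-6\right)^{2}\right)} = \frac{-54 - T}{83 + \left(-8 + 36\right)} = \frac{-54 - T}{83 + 28} = \frac{-54 - T}{111} = \left(-54 - T\right) \frac{1}{111} = - \frac{18}{37} - \frac{T}{111}$)
$q{\left(4 \right)} + k{\left(-169,-173 \right)} = 0 - - \frac{115}{111} = 0 + \left(- \frac{18}{37} + \frac{169}{111}\right) = 0 + \frac{115}{111} = \frac{115}{111}$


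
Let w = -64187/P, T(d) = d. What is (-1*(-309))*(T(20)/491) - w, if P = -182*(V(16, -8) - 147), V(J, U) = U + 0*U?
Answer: 205853617/13851110 ≈ 14.862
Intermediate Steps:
V(J, U) = U (V(J, U) = U + 0 = U)
P = 28210 (P = -182*(-8 - 147) = -182*(-155) = 28210)
w = -64187/28210 ≈ -2.2753
(-1*(-309))*(T(20)/491) - w = (-1*(-309))*(20/491) - 1*(-64187/28210) = 309*(20*(1/491)) + 64187/28210 = 309*(20/491) + 64187/28210 = 6180/491 + 64187/28210 = 205853617/13851110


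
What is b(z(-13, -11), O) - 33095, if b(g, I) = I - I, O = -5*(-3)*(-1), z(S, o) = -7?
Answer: -33095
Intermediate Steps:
O = -15 (O = 15*(-1) = -15)
b(g, I) = 0
b(z(-13, -11), O) - 33095 = 0 - 33095 = -33095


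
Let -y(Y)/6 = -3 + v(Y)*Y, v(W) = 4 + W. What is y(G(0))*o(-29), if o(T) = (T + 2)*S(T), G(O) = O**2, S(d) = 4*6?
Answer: -11664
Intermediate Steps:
S(d) = 24
y(Y) = 18 - 6*Y*(4 + Y) (y(Y) = -6*(-3 + (4 + Y)*Y) = -6*(-3 + Y*(4 + Y)) = 18 - 6*Y*(4 + Y))
o(T) = 48 + 24*T (o(T) = (T + 2)*24 = (2 + T)*24 = 48 + 24*T)
y(G(0))*o(-29) = (18 - 6*0**2*(4 + 0**2))*(48 + 24*(-29)) = (18 - 6*0*(4 + 0))*(48 - 696) = (18 - 6*0*4)*(-648) = (18 + 0)*(-648) = 18*(-648) = -11664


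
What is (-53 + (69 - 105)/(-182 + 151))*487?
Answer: -782609/31 ≈ -25245.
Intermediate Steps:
(-53 + (69 - 105)/(-182 + 151))*487 = (-53 - 36/(-31))*487 = (-53 - 36*(-1/31))*487 = (-53 + 36/31)*487 = -1607/31*487 = -782609/31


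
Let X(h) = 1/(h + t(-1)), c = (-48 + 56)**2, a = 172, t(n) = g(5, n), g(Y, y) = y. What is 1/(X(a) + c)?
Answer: 171/10945 ≈ 0.015624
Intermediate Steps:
t(n) = n
c = 64 (c = 8**2 = 64)
X(h) = 1/(-1 + h) (X(h) = 1/(h - 1) = 1/(-1 + h))
1/(X(a) + c) = 1/(1/(-1 + 172) + 64) = 1/(1/171 + 64) = 1/(10945/171) = 171/10945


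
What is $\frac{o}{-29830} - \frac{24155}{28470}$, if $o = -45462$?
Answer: $\frac{57375949}{84926010} \approx 0.6756$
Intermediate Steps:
$\frac{o}{-29830} - \frac{24155}{28470} = - \frac{45462}{-29830} - \frac{24155}{28470} = \left(-45462\right) \left(- \frac{1}{29830}\right) - \frac{4831}{5694} = \frac{22731}{14915} - \frac{4831}{5694} = \frac{57375949}{84926010}$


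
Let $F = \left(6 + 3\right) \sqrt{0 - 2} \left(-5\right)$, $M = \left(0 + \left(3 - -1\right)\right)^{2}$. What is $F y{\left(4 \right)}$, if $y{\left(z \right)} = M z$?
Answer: $- 2880 i \sqrt{2} \approx - 4072.9 i$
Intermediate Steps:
$M = 16$ ($M = \left(0 + \left(3 + 1\right)\right)^{2} = \left(0 + 4\right)^{2} = 4^{2} = 16$)
$F = - 45 i \sqrt{2}$ ($F = 9 \sqrt{-2} \left(-5\right) = 9 i \sqrt{2} \left(-5\right) = - 45 i \sqrt{2} \approx - 63.64 i$)
$y{\left(z \right)} = 16 z$
$F y{\left(4 \right)} = - 45 i \sqrt{2} \cdot 16 \cdot 4 = - 45 i \sqrt{2} \cdot 64 = - 2880 i \sqrt{2}$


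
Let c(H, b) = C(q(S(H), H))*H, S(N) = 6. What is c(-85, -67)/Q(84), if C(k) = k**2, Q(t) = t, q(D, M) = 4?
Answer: -340/21 ≈ -16.190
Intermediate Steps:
c(H, b) = 16*H (c(H, b) = 4**2*H = 16*H)
c(-85, -67)/Q(84) = (16*(-85))/84 = -1360*1/84 = -340/21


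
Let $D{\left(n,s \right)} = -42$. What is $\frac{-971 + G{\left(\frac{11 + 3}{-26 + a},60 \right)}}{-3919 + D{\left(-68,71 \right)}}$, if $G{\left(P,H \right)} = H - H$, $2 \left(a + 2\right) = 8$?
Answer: $\frac{971}{3961} \approx 0.24514$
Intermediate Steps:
$a = 2$ ($a = -2 + \frac{1}{2} \cdot 8 = -2 + 4 = 2$)
$G{\left(P,H \right)} = 0$
$\frac{-971 + G{\left(\frac{11 + 3}{-26 + a},60 \right)}}{-3919 + D{\left(-68,71 \right)}} = \frac{-971 + 0}{-3919 - 42} = - \frac{971}{-3961} = \left(-971\right) \left(- \frac{1}{3961}\right) = \frac{971}{3961}$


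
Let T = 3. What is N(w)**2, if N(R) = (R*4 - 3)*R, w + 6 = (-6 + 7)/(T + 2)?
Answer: 14432401/625 ≈ 23092.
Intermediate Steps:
w = -29/5 (w = -6 + (-6 + 7)/(3 + 2) = -6 + 1/5 = -29/5 ≈ -5.8000)
N(R) = R*(-3 + 4*R) (N(R) = (4*R - 3)*R = (-3 + 4*R)*R = R*(-3 + 4*R))
N(w)**2 = (-29*(-3 + 4*(-29/5))/5)**2 = (-29*(-3 - 116/5)/5)**2 = (-29/5*(-131/5))**2 = (3799/25)**2 = 14432401/625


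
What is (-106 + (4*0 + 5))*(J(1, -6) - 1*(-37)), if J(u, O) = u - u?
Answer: -3737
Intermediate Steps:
J(u, O) = 0
(-106 + (4*0 + 5))*(J(1, -6) - 1*(-37)) = (-106 + (4*0 + 5))*(0 - 1*(-37)) = (-106 + (0 + 5))*(0 + 37) = (-106 + 5)*37 = -101*37 = -3737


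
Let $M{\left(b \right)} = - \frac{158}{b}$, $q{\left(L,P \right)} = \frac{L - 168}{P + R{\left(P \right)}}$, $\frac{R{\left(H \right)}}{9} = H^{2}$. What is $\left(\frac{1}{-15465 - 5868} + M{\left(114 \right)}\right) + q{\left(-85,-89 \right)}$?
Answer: $- \frac{40101853331}{28859282400} \approx -1.3896$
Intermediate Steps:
$R{\left(H \right)} = 9 H^{2}$
$q{\left(L,P \right)} = \frac{-168 + L}{P + 9 P^{2}}$ ($q{\left(L,P \right)} = \frac{L - 168}{P + 9 P^{2}} = \frac{-168 + L}{P + 9 P^{2}}$)
$\left(\frac{1}{-15465 - 5868} + M{\left(114 \right)}\right) + q{\left(-85,-89 \right)} = \left(\frac{1}{-15465 - 5868} - \frac{158}{114}\right) + \frac{-168 - 85}{\left(-89\right) \left(1 + 9 \left(-89\right)\right)} = \left(\frac{1}{-21333} - \frac{79}{57}\right) - \frac{1}{89} \frac{1}{1 - 801} \left(-253\right) = \left(- \frac{1}{21333} - \frac{79}{57}\right) - \frac{1}{89} \frac{1}{-800} \left(-253\right) = - \frac{561788}{405327} - \left(- \frac{1}{71200}\right) \left(-253\right) = - \frac{561788}{405327} - \frac{253}{71200} = - \frac{40101853331}{28859282400}$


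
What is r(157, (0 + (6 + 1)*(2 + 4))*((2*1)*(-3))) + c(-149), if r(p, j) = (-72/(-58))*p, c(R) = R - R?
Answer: 5652/29 ≈ 194.90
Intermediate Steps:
c(R) = 0
r(p, j) = 36*p/29 (r(p, j) = (-72*(-1/58))*p = 36*p/29)
r(157, (0 + (6 + 1)*(2 + 4))*((2*1)*(-3))) + c(-149) = (36/29)*157 + 0 = 5652/29 + 0 = 5652/29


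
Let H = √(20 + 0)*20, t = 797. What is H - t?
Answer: -797 + 40*√5 ≈ -707.56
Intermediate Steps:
H = 40*√5 (H = √20*20 = (2*√5)*20 = 40*√5 ≈ 89.443)
H - t = 40*√5 - 1*797 = 40*√5 - 797 = -797 + 40*√5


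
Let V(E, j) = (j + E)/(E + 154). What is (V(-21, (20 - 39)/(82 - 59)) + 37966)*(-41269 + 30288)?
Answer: -1275305799652/3059 ≈ -4.1690e+8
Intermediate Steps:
V(E, j) = (E + j)/(154 + E)
(V(-21, (20 - 39)/(82 - 59)) + 37966)*(-41269 + 30288) = ((-21 + (20 - 39)/(82 - 59))/(154 - 21) + 37966)*(-41269 + 30288) = ((-21 - 19/23)/133 + 37966)*(-10981) = ((1/133)*(-502/23) + 37966)*(-10981) = (-502/3059 + 37966)*(-10981) = (116137492/3059)*(-10981) = -1275305799652/3059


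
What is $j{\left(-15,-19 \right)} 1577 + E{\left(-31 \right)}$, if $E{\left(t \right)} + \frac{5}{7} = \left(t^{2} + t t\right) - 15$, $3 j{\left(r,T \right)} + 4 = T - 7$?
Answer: $- \frac{97046}{7} \approx -13864.0$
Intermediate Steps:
$j{\left(r,T \right)} = - \frac{11}{3} + \frac{T}{3}$ ($j{\left(r,T \right)} = - \frac{4}{3} + \frac{T - 7}{3} = - \frac{4}{3} + \frac{-7 + T}{3} = - \frac{4}{3} + \left(- \frac{7}{3} + \frac{T}{3}\right) = - \frac{11}{3} + \frac{T}{3}$)
$E{\left(t \right)} = - \frac{110}{7} + 2 t^{2}$ ($E{\left(t \right)} = - \frac{5}{7} - \left(15 - t^{2} - t t\right) = - \frac{5}{7} + \left(\left(t^{2} + t^{2}\right) - 15\right) = - \frac{5}{7} + \left(2 t^{2} - 15\right) = - \frac{5}{7} + \left(-15 + 2 t^{2}\right) = - \frac{110}{7} + 2 t^{2}$)
$j{\left(-15,-19 \right)} 1577 + E{\left(-31 \right)} = \left(- \frac{11}{3} + \frac{1}{3} \left(-19\right)\right) 1577 - \left(\frac{110}{7} - 2 \left(-31\right)^{2}\right) = \left(- \frac{11}{3} - \frac{19}{3}\right) 1577 + \left(- \frac{110}{7} + 2 \cdot 961\right) = \left(-10\right) 1577 + \left(- \frac{110}{7} + 1922\right) = -15770 + \frac{13344}{7} = - \frac{97046}{7}$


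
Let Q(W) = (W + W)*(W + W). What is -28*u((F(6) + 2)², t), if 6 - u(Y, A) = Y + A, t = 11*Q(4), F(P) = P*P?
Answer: 59976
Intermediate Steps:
F(P) = P²
Q(W) = 4*W² (Q(W) = (2*W)*(2*W) = 4*W²)
t = 704 (t = 11*(4*4²) = 11*(4*16) = 11*64 = 704)
u(Y, A) = 6 - A - Y (u(Y, A) = 6 - (Y + A) = 6 - (A + Y) = 6 + (-A - Y) = 6 - A - Y)
-28*u((F(6) + 2)², t) = -28*(6 - 1*704 - (6² + 2)²) = -28*(6 - 704 - (36 + 2)²) = -28*(6 - 704 - 1*38²) = -28*(6 - 704 - 1*1444) = -28*(6 - 704 - 1444) = -28*(-2142) = 59976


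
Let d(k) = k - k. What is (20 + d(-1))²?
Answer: 400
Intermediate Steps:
d(k) = 0
(20 + d(-1))² = (20 + 0)² = 20² = 400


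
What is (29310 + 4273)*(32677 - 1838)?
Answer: 1035666137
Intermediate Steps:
(29310 + 4273)*(32677 - 1838) = 33583*30839 = 1035666137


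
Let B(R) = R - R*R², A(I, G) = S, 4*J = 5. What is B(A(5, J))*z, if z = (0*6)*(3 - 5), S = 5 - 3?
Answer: 0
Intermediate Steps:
S = 2
J = 5/4 (J = (¼)*5 = 5/4 ≈ 1.2500)
A(I, G) = 2
z = 0 (z = 0*(-2) = 0)
B(R) = R - R³
B(A(5, J))*z = (2 - 1*2³)*0 = (2 - 1*8)*0 = (2 - 8)*0 = -6*0 = 0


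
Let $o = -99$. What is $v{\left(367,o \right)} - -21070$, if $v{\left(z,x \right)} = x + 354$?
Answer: $21325$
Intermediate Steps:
$v{\left(z,x \right)} = 354 + x$
$v{\left(367,o \right)} - -21070 = \left(354 - 99\right) - -21070 = 255 + 21070 = 21325$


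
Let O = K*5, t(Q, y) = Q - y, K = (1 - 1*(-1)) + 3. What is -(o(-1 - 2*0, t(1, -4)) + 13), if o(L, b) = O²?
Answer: -638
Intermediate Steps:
K = 5 (K = (1 + 1) + 3 = 2 + 3 = 5)
O = 25 (O = 5*5 = 25)
o(L, b) = 625 (o(L, b) = 25² = 625)
-(o(-1 - 2*0, t(1, -4)) + 13) = -(625 + 13) = -1*638 = -638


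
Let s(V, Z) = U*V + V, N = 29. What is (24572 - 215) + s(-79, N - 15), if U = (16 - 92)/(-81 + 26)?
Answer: 1329286/55 ≈ 24169.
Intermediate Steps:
U = 76/55 (U = -76/(-55) = -76*(-1/55) = 76/55 ≈ 1.3818)
s(V, Z) = 131*V/55 (s(V, Z) = 76*V/55 + V = 131*V/55)
(24572 - 215) + s(-79, N - 15) = (24572 - 215) + (131/55)*(-79) = 24357 - 10349/55 = 1329286/55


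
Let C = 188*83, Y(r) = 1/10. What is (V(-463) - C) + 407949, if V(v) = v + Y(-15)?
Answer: 3918821/10 ≈ 3.9188e+5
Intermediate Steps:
Y(r) = 1/10
C = 15604
V(v) = 1/10 + v (V(v) = v + 1/10 = 1/10 + v)
(V(-463) - C) + 407949 = ((1/10 - 463) - 1*15604) + 407949 = (-4629/10 - 15604) + 407949 = -160669/10 + 407949 = 3918821/10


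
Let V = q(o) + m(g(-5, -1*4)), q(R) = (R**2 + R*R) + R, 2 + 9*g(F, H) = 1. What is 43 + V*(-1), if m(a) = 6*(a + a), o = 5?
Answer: -32/3 ≈ -10.667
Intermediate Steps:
g(F, H) = -1/9 (g(F, H) = -2/9 + (1/9)*1 = -2/9 + 1/9 = -1/9)
m(a) = 12*a (m(a) = 6*(2*a) = 12*a)
q(R) = R + 2*R**2 (q(R) = (R**2 + R**2) + R = 2*R**2 + R = R + 2*R**2)
V = 161/3 (V = 5*(1 + 2*5) + 12*(-1/9) = 5*(1 + 10) - 4/3 = 5*11 - 4/3 = 55 - 4/3 = 161/3 ≈ 53.667)
43 + V*(-1) = 43 + (161/3)*(-1) = 43 - 161/3 = -32/3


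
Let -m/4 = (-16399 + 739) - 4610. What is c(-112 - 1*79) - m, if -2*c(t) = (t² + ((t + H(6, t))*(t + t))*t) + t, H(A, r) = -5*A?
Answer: 7963076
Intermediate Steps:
c(t) = -t/2 - t²/2 - t²*(-30 + t) (c(t) = -((t² + ((t - 5*6)*(t + t))*t) + t)/2 = -((t² + ((t - 30)*(2*t))*t) + t)/2 = -((t² + ((-30 + t)*(2*t))*t) + t)/2 = -((t² + (2*t*(-30 + t))*t) + t)/2 = -((t² + 2*t²*(-30 + t)) + t)/2 = -(t + t² + 2*t²*(-30 + t))/2 = -t/2 - t²/2 - t²*(-30 + t))
m = 81080 (m = -4*((-16399 + 739) - 4610) = -4*(-15660 - 4610) = -4*(-20270) = 81080)
c(-112 - 1*79) - m = (-112 - 1*79)*(-1 - 2*(-112 - 1*79)² + 59*(-112 - 1*79))/2 - 1*81080 = (-112 - 79)*(-1 - 2*(-112 - 79)² + 59*(-112 - 79))/2 - 81080 = (½)*(-191)*(-1 - 2*(-191)² + 59*(-191)) - 81080 = (½)*(-191)*(-1 - 2*36481 - 11269) - 81080 = (½)*(-191)*(-1 - 72962 - 11269) - 81080 = (½)*(-191)*(-84232) - 81080 = 8044156 - 81080 = 7963076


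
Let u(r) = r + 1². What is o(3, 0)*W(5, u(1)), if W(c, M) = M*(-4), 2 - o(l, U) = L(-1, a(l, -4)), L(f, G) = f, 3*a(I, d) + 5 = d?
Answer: -24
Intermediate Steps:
a(I, d) = -5/3 + d/3
u(r) = 1 + r (u(r) = r + 1 = 1 + r)
o(l, U) = 3 (o(l, U) = 2 - 1*(-1) = 2 + 1 = 3)
W(c, M) = -4*M
o(3, 0)*W(5, u(1)) = 3*(-4*(1 + 1)) = 3*(-4*2) = 3*(-8) = -24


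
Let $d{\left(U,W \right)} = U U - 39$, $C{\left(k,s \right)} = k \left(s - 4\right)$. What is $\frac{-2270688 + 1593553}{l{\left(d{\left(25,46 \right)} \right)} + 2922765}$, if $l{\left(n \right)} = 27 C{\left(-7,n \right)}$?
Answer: $- \frac{677135}{2812767} \approx -0.24074$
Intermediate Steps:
$C{\left(k,s \right)} = k \left(-4 + s\right)$
$d{\left(U,W \right)} = -39 + U^{2}$ ($d{\left(U,W \right)} = U^{2} - 39 = -39 + U^{2}$)
$l{\left(n \right)} = 756 - 189 n$ ($l{\left(n \right)} = 27 \left(- 7 \left(-4 + n\right)\right) = 27 \left(28 - 7 n\right) = 756 - 189 n$)
$\frac{-2270688 + 1593553}{l{\left(d{\left(25,46 \right)} \right)} + 2922765} = \frac{-2270688 + 1593553}{\left(756 - 189 \left(-39 + 25^{2}\right)\right) + 2922765} = - \frac{677135}{\left(756 - 189 \left(-39 + 625\right)\right) + 2922765} = - \frac{677135}{\left(756 - 110754\right) + 2922765} = - \frac{677135}{-109998 + 2922765} = - \frac{677135}{2812767}$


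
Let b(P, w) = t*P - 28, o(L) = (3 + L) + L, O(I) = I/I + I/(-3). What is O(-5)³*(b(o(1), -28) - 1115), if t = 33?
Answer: -166912/9 ≈ -18546.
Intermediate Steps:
O(I) = 1 - I/3 (O(I) = 1 + I*(-⅓) = 1 - I/3)
o(L) = 3 + 2*L
b(P, w) = -28 + 33*P (b(P, w) = 33*P - 28 = -28 + 33*P)
O(-5)³*(b(o(1), -28) - 1115) = (1 - ⅓*(-5))³*((-28 + 33*(3 + 2*1)) - 1115) = (1 + 5/3)³*((-28 + 33*(3 + 2)) - 1115) = (8/3)³*((-28 + 33*5) - 1115) = 512*((-28 + 165) - 1115)/27 = 512*(137 - 1115)/27 = (512/27)*(-978) = -166912/9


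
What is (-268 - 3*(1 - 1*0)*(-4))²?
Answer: 65536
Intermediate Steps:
(-268 - 3*(1 - 1*0)*(-4))² = (-268 - 3*(1 + 0)*(-4))² = (-268 - 3*1*(-4))² = (-268 - 3*(-4))² = (-268 + 12)² = (-256)² = 65536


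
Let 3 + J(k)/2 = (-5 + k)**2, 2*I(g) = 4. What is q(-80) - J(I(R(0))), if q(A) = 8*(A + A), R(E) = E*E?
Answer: -1292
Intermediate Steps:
R(E) = E**2
I(g) = 2 (I(g) = (1/2)*4 = 2)
q(A) = 16*A (q(A) = 8*(2*A) = 16*A)
J(k) = -6 + 2*(-5 + k)**2
q(-80) - J(I(R(0))) = 16*(-80) - (-6 + 2*(-5 + 2)**2) = -1280 - (-6 + 2*(-3)**2) = -1280 - (-6 + 2*9) = -1280 - (-6 + 18) = -1280 - 1*12 = -1280 - 12 = -1292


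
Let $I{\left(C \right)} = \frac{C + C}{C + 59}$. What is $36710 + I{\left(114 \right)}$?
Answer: $\frac{6351058}{173} \approx 36711.0$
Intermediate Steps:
$I{\left(C \right)} = \frac{2 C}{59 + C}$
$36710 + I{\left(114 \right)} = 36710 + 2 \cdot 114 \frac{1}{59 + 114} = 36710 + 2 \cdot 114 \cdot \frac{1}{173} = 36710 + \frac{228}{173} = \frac{6351058}{173}$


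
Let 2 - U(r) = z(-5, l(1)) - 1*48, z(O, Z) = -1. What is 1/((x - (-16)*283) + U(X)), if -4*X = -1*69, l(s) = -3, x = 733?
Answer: 1/5312 ≈ 0.00018825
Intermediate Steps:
X = 69/4 (X = -(-1)*69/4 = -1/4*(-69) = 69/4 ≈ 17.250)
U(r) = 51 (U(r) = 2 - (-1 - 1*48) = 2 - (-1 - 48) = 2 - 1*(-49) = 2 + 49 = 51)
1/((x - (-16)*283) + U(X)) = 1/((733 - (-16)*283) + 51) = 1/((733 - 1*(-4528)) + 51) = 1/((733 + 4528) + 51) = 1/(5261 + 51) = 1/5312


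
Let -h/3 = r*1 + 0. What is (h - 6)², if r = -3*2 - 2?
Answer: 324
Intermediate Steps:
r = -8 (r = -6 - 2 = -8)
h = 24 (h = -3*(-8*1 + 0) = -3*(-8 + 0) = -3*(-8) = 24)
(h - 6)² = (24 - 6)² = 18² = 324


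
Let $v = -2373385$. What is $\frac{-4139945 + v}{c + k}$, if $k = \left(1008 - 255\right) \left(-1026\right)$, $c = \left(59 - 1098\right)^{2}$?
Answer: $- \frac{6513330}{306943} \approx -21.22$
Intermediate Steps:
$c = 1079521$ ($c = \left(-1039\right)^{2} = 1079521$)
$k = -772578$ ($k = 753 \left(-1026\right) = -772578$)
$\frac{-4139945 + v}{c + k} = \frac{-4139945 - 2373385}{1079521 - 772578} = - \frac{6513330}{306943}$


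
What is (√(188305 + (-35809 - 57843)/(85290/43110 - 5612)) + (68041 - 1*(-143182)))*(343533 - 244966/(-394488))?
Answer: 14312458975739305/197244 + 67759945535*√12238915892226860629/1590102427644 ≈ 7.2711e+10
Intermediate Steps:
(√(188305 + (-35809 - 57843)/(85290/43110 - 5612)) + (68041 - 1*(-143182)))*(343533 - 244966/(-394488)) = (√(188305 - 93652/(85290*(1/43110) - 5612)) + (68041 + 143182))*(343533 - 244966*(-1/394488)) = (√(188305 - 93652/(2843/1437 - 5612)) + 211223)*(343533 + 122483/197244) = (√(188305 - 93652/(-8061601/1437)) + 211223)*(67759945535/197244) = (√(188305 - 93652*(-1437/8061601)) + 211223)*(67759945535/197244) = (√(188305 + 134577924/8061601) + 211223)*(67759945535/197244) = (√(1518174354229/8061601) + 211223)*(67759945535/197244) = (√12238915892226860629/8061601 + 211223)*(67759945535/197244) = (211223 + √12238915892226860629/8061601)*(67759945535/197244) = 14312458975739305/197244 + 67759945535*√12238915892226860629/1590102427644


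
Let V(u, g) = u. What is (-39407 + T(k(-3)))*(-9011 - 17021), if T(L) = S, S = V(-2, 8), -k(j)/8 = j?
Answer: 1025895088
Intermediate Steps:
k(j) = -8*j
S = -2
T(L) = -2
(-39407 + T(k(-3)))*(-9011 - 17021) = (-39407 - 2)*(-9011 - 17021) = -39409*(-26032) = 1025895088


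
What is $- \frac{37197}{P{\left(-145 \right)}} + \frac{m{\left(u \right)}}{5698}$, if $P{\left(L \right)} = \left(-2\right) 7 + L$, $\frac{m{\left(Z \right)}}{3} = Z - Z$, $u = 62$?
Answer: $\frac{12399}{53} \approx 233.94$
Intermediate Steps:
$m{\left(Z \right)} = 0$ ($m{\left(Z \right)} = 3 \left(Z - Z\right) = 3 \cdot 0 = 0$)
$P{\left(L \right)} = -14 + L$
$- \frac{37197}{P{\left(-145 \right)}} + \frac{m{\left(u \right)}}{5698} = - \frac{37197}{-14 - 145} + \frac{0}{5698} = - \frac{37197}{-159} + 0 \cdot \frac{1}{5698} = \left(-37197\right) \left(- \frac{1}{159}\right) + 0 = \frac{12399}{53} + 0 = \frac{12399}{53}$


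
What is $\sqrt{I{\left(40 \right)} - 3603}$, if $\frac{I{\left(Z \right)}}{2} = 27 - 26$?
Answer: $i \sqrt{3601} \approx 60.008 i$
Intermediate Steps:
$I{\left(Z \right)} = 2$ ($I{\left(Z \right)} = 2 \left(27 - 26\right) = 2 \cdot 1 = 2$)
$\sqrt{I{\left(40 \right)} - 3603} = \sqrt{2 - 3603} = \sqrt{-3601} = i \sqrt{3601}$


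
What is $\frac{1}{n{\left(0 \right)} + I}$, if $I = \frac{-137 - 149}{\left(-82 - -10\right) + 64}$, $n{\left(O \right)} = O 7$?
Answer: $\frac{4}{143} \approx 0.027972$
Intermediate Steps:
$n{\left(O \right)} = 7 O$
$I = \frac{143}{4}$ ($I = - \frac{286}{\left(-82 + 10\right) + 64} = - \frac{286}{-72 + 64} = - \frac{286}{-8} = \left(-286\right) \left(- \frac{1}{8}\right) = \frac{143}{4} \approx 35.75$)
$\frac{1}{n{\left(0 \right)} + I} = \frac{1}{7 \cdot 0 + \frac{143}{4}} = \frac{1}{0 + \frac{143}{4}} = \frac{1}{\frac{143}{4}} = \frac{4}{143}$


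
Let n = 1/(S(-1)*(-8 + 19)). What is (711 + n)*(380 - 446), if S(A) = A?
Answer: -46920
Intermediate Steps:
n = -1/11 (n = 1/(-(-8 + 19)) = 1/(-1*11) = 1/(-11) = -1/11 ≈ -0.090909)
(711 + n)*(380 - 446) = (711 - 1/11)*(380 - 446) = (7820/11)*(-66) = -46920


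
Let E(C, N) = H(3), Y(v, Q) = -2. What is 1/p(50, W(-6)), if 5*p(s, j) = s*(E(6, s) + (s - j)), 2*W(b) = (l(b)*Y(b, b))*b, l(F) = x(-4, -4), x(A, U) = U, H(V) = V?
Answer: 1/770 ≈ 0.0012987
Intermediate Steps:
l(F) = -4
W(b) = 4*b (W(b) = ((-4*(-2))*b)/2 = (8*b)/2 = 4*b)
E(C, N) = 3
p(s, j) = s*(3 + s - j)/5 (p(s, j) = (s*(3 + (s - j)))/5 = (s*(3 + s - j))/5 = s*(3 + s - j)/5)
1/p(50, W(-6)) = 1/((⅕)*50*(3 + 50 - 4*(-6))) = 1/((⅕)*50*(3 + 50 - 1*(-24))) = 1/((⅕)*50*(3 + 50 + 24)) = 1/((⅕)*50*77) = 1/770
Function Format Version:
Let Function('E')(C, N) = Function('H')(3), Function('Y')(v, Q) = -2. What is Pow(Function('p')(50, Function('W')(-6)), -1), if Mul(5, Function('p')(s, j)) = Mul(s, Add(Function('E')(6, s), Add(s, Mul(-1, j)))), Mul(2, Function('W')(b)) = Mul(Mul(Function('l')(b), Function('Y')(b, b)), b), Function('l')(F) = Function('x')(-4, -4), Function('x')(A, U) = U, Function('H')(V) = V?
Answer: Rational(1, 770) ≈ 0.0012987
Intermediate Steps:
Function('l')(F) = -4
Function('W')(b) = Mul(4, b) (Function('W')(b) = Mul(Rational(1, 2), Mul(Mul(-4, -2), b)) = Mul(Rational(1, 2), Mul(8, b)) = Mul(4, b))
Function('E')(C, N) = 3
Function('p')(s, j) = Mul(Rational(1, 5), s, Add(3, s, Mul(-1, j))) (Function('p')(s, j) = Mul(Rational(1, 5), Mul(s, Add(3, Add(s, Mul(-1, j))))) = Mul(Rational(1, 5), Mul(s, Add(3, s, Mul(-1, j)))) = Mul(Rational(1, 5), s, Add(3, s, Mul(-1, j))))
Pow(Function('p')(50, Function('W')(-6)), -1) = Pow(Mul(Rational(1, 5), 50, Add(3, 50, Mul(-1, Mul(4, -6)))), -1) = Pow(Mul(Rational(1, 5), 50, Add(3, 50, Mul(-1, -24))), -1) = Pow(Mul(Rational(1, 5), 50, Add(3, 50, 24)), -1) = Pow(Mul(Rational(1, 5), 50, 77), -1) = Pow(770, -1) = Rational(1, 770)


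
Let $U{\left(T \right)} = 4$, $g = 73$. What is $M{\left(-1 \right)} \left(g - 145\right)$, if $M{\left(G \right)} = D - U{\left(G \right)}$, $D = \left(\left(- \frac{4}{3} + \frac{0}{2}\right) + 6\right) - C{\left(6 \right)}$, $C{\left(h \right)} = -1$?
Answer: $-120$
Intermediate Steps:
$D = \frac{17}{3}$ ($D = \left(\left(- \frac{4}{3} + \frac{0}{2}\right) + 6\right) - -1 = \left(\left(\left(-4\right) \frac{1}{3} + 0 \cdot \frac{1}{2}\right) + 6\right) + 1 = \left(\left(- \frac{4}{3} + 0\right) + 6\right) + 1 = \left(- \frac{4}{3} + 6\right) + 1 = \frac{14}{3} + 1 = \frac{17}{3} \approx 5.6667$)
$M{\left(G \right)} = \frac{5}{3}$ ($M{\left(G \right)} = \frac{17}{3} - 4 = \frac{5}{3}$)
$M{\left(-1 \right)} \left(g - 145\right) = \frac{5 \left(73 - 145\right)}{3} = \frac{5}{3} \left(-72\right) = -120$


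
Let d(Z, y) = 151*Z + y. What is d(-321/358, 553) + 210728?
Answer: 75590127/358 ≈ 2.1115e+5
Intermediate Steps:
d(Z, y) = y + 151*Z
d(-321/358, 553) + 210728 = (553 + 151*(-321/358)) + 210728 = (553 - 48471/358) + 210728 = 149503/358 + 210728 = 75590127/358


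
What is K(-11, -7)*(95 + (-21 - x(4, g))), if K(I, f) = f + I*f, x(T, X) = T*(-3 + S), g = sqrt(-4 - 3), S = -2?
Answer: 6580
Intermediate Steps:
g = I*sqrt(7) (g = sqrt(-7) = I*sqrt(7) ≈ 2.6458*I)
x(T, X) = -5*T (x(T, X) = T*(-3 - 2) = T*(-5) = -5*T)
K(-11, -7)*(95 + (-21 - x(4, g))) = (-7*(1 - 11))*(95 + (-21 - (-5)*4)) = (-7*(-10))*(95 + (-21 - 1*(-20))) = 70*(95 + (-21 + 20)) = 70*(95 - 1) = 70*94 = 6580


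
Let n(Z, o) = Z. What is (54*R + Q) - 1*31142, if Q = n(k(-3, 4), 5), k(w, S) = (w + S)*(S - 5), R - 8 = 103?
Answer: -25149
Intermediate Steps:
R = 111 (R = 8 + 103 = 111)
k(w, S) = (-5 + S)*(S + w) (k(w, S) = (S + w)*(-5 + S) = (-5 + S)*(S + w))
Q = -1 (Q = 4² - 5*4 - 5*(-3) + 4*(-3) = 16 - 20 + 15 - 12 = -1)
(54*R + Q) - 1*31142 = (54*111 - 1) - 1*31142 = (5994 - 1) - 31142 = 5993 - 31142 = -25149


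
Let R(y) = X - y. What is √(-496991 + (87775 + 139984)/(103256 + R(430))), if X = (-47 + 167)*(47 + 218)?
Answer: I*√9007513678649982/134626 ≈ 704.97*I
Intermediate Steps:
X = 31800 (X = 120*265 = 31800)
R(y) = 31800 - y
√(-496991 + (87775 + 139984)/(103256 + R(430))) = √(-496991 + (87775 + 139984)/(103256 + (31800 - 1*430))) = √(-496991 + 227759/(103256 + (31800 - 430))) = √(-496991 + 227759/(103256 + 31370)) = √(-496991 + 227759/134626) = √(-66907682607/134626) = I*√9007513678649982/134626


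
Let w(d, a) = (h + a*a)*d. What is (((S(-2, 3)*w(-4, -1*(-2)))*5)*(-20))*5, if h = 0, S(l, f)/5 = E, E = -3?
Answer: -120000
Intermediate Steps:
S(l, f) = -15 (S(l, f) = 5*(-3) = -15)
w(d, a) = d*a² (w(d, a) = (0 + a*a)*d = (0 + a²)*d = a²*d = d*a²)
(((S(-2, 3)*w(-4, -1*(-2)))*5)*(-20))*5 = ((-(-60)*(-1*(-2))²*5)*(-20))*5 = ((-(-60)*2²*5)*(-20))*5 = ((-(-60)*4*5)*(-20))*5 = ((-15*(-16)*5)*(-20))*5 = ((240*5)*(-20))*5 = (1200*(-20))*5 = -24000*5 = -120000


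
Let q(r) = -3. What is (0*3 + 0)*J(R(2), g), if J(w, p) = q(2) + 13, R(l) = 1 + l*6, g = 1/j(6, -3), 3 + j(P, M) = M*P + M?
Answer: 0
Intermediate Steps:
j(P, M) = -3 + M + M*P (j(P, M) = -3 + (M*P + M) = -3 + (M + M*P) = -3 + M + M*P)
g = -1/24 (g = 1/(-3 - 3 - 3*6) = 1/(-3 - 3 - 18) = 1/(-24) = -1/24 ≈ -0.041667)
R(l) = 1 + 6*l
J(w, p) = 10 (J(w, p) = -3 + 13 = 10)
(0*3 + 0)*J(R(2), g) = (0*3 + 0)*10 = (0 + 0)*10 = 0*10 = 0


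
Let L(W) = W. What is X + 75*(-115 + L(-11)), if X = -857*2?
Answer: -11164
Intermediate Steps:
X = -1714
X + 75*(-115 + L(-11)) = -1714 + 75*(-115 - 11) = -1714 + 75*(-126) = -1714 - 9450 = -11164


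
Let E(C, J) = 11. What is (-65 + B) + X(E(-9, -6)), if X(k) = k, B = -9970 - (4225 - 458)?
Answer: -13791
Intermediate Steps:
B = -13737 (B = -9970 - 1*3767 = -9970 - 3767 = -13737)
(-65 + B) + X(E(-9, -6)) = (-65 - 13737) + 11 = -13802 + 11 = -13791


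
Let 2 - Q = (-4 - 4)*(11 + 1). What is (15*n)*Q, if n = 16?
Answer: 23520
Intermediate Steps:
Q = 98 (Q = 2 - (-4 - 4)*(11 + 1) = 2 - (-8)*12 = 2 - 1*(-96) = 2 + 96 = 98)
(15*n)*Q = (15*16)*98 = 240*98 = 23520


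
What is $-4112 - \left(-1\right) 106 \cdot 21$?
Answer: $-1886$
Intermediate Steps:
$-4112 - \left(-1\right) 106 \cdot 21 = -4112 - \left(-106\right) 21 = -4112 - -2226 = -4112 + 2226 = -1886$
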